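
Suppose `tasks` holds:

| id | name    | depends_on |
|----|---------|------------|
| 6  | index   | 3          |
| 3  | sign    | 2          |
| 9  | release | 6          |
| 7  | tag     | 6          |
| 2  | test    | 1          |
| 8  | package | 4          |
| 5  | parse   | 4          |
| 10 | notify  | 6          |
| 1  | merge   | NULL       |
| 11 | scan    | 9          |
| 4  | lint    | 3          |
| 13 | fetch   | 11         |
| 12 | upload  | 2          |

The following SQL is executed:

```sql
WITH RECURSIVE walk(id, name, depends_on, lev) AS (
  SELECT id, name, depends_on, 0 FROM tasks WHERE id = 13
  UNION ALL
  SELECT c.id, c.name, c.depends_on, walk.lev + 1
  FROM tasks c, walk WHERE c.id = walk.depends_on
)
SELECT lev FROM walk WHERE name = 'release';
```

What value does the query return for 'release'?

2

Base: id=13 (fetch), depends_on=11, lev 0.
Iteration 1: join on id=11 -> scan (id 11, depends_on=9, lev 1).
Iteration 2: join on id=9 -> release (id 9, depends_on=6, lev 2).
Iteration 3: join on id=6 -> index (id 6, depends_on=3, lev 3).
Iteration 4: join on id=3 -> sign (id 3, depends_on=2, lev 4).
Iteration 5: join on id=2 -> test (id 2, depends_on=1, lev 5).
Iteration 6: join on id=1 -> merge (id 1, depends_on=NULL, lev 6).
Iteration 7: depends_on is NULL; no match; recursion stops.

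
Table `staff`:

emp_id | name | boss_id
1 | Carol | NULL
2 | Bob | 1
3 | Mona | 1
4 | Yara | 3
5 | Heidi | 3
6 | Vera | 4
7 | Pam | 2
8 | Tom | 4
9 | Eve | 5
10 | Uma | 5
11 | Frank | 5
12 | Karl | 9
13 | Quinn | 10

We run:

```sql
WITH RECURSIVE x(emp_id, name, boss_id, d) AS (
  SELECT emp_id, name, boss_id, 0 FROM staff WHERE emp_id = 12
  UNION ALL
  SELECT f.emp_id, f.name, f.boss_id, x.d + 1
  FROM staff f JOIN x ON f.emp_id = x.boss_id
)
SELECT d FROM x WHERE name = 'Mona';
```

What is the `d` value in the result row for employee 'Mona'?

Base: emp_id=12 (Karl), boss_id=9, d 0.
Iteration 1: join on emp_id=9 -> Eve (id 9, boss_id=5, d 1).
Iteration 2: join on emp_id=5 -> Heidi (id 5, boss_id=3, d 2).
Iteration 3: join on emp_id=3 -> Mona (id 3, boss_id=1, d 3).
Iteration 4: join on emp_id=1 -> Carol (id 1, boss_id=NULL, d 4).
Iteration 5: boss_id is NULL; no match; recursion stops.

3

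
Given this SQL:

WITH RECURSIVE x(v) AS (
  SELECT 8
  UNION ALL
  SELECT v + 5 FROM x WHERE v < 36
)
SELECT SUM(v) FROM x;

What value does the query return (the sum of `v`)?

161

Base: v=8.
Iteration 1: 8 < 36 holds -> v = 8 + 5 = 13.
Iteration 2: 13 < 36 holds -> v = 13 + 5 = 18.
Iteration 3: 18 < 36 holds -> v = 18 + 5 = 23.
Iteration 4: 23 < 36 holds -> v = 23 + 5 = 28.
Iteration 5: 28 < 36 holds -> v = 28 + 5 = 33.
Iteration 6: 33 < 36 holds -> v = 33 + 5 = 38.
Iteration 7: 38 < 36 fails; recursion stops.
SUM(v) = 8 + 13 + 18 + 23 + 28 + 33 + 38 = 161.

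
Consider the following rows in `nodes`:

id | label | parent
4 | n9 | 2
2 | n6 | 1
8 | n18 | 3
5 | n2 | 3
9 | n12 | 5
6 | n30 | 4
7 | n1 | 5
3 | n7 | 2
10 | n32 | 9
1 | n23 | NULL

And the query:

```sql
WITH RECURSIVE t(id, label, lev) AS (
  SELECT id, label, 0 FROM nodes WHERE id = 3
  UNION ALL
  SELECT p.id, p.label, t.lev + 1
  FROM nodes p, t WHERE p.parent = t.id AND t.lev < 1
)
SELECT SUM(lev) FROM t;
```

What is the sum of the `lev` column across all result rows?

Base: id=3 (n7) at lev 0.
Iteration 1: rows with parent in {3} -> n2 (id 5, lev 1), n18 (id 8, lev 1).
Iteration 2: lev < 1 fails for all current rows; recursion stops.
SUM(lev) = 0 + 1 + 1 = 2.

2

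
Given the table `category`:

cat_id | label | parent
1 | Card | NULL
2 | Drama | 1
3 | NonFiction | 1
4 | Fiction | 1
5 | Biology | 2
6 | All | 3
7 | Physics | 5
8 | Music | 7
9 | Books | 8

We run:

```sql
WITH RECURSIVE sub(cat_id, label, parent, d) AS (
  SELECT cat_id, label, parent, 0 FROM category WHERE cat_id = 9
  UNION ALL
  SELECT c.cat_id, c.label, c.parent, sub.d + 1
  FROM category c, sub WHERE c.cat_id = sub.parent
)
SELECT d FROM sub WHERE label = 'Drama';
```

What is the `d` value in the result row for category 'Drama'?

Base: cat_id=9 (Books), parent=8, d 0.
Iteration 1: join on cat_id=8 -> Music (id 8, parent=7, d 1).
Iteration 2: join on cat_id=7 -> Physics (id 7, parent=5, d 2).
Iteration 3: join on cat_id=5 -> Biology (id 5, parent=2, d 3).
Iteration 4: join on cat_id=2 -> Drama (id 2, parent=1, d 4).
Iteration 5: join on cat_id=1 -> Card (id 1, parent=NULL, d 5).
Iteration 6: parent is NULL; no match; recursion stops.

4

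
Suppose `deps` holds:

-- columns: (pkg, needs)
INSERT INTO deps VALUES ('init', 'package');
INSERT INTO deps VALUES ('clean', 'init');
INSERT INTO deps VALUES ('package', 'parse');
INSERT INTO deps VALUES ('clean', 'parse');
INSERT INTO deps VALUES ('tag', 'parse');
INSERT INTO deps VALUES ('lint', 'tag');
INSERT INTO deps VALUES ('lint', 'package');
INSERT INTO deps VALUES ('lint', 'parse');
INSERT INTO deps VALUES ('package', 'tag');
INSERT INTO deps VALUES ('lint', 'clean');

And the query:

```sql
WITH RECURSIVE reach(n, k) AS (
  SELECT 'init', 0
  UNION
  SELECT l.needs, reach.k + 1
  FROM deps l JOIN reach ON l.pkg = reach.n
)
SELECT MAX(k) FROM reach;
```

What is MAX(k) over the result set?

Base: (init, k=0).
Iteration 1: edges from {init} -> (package, k=1).
Iteration 2: edges from {package} -> (parse, k=2), (tag, k=2).
Iteration 3: edges from {parse,tag} -> (parse, k=3).
Iteration 4: no outgoing edges from {parse}; recursion stops.
k values: 0, 1, 2, 2, 3; the maximum is 3.

3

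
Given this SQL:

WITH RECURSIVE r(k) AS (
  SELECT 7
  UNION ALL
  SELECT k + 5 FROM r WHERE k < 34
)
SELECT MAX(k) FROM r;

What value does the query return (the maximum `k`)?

37

Base: k=7.
Iteration 1: 7 < 34 holds -> k = 7 + 5 = 12.
Iteration 2: 12 < 34 holds -> k = 12 + 5 = 17.
Iteration 3: 17 < 34 holds -> k = 17 + 5 = 22.
Iteration 4: 22 < 34 holds -> k = 22 + 5 = 27.
Iteration 5: 27 < 34 holds -> k = 27 + 5 = 32.
Iteration 6: 32 < 34 holds -> k = 32 + 5 = 37.
Iteration 7: 37 < 34 fails; recursion stops.
k values: 7, 12, 17, 22, 27, 32, 37; the maximum is 37.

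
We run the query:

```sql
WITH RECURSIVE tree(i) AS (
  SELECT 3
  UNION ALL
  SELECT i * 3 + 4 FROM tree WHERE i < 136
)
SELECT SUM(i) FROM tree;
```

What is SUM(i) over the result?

595

Base: i=3.
Iteration 1: 3 < 136 holds -> i = 3 * 3 + 4 = 13.
Iteration 2: 13 < 136 holds -> i = 13 * 3 + 4 = 43.
Iteration 3: 43 < 136 holds -> i = 43 * 3 + 4 = 133.
Iteration 4: 133 < 136 holds -> i = 133 * 3 + 4 = 403.
Iteration 5: 403 < 136 fails; recursion stops.
SUM(i) = 3 + 13 + 43 + 133 + 403 = 595.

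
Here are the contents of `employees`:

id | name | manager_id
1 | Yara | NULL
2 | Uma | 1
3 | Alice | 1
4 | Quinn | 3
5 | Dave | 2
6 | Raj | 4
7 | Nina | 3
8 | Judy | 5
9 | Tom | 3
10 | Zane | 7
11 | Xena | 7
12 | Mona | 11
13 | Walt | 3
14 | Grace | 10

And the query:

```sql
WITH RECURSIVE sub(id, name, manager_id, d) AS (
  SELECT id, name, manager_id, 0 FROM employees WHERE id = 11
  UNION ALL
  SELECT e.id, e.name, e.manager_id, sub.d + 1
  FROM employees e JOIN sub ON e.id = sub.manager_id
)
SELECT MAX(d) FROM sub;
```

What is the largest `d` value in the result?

Base: id=11 (Xena), manager_id=7, d 0.
Iteration 1: join on id=7 -> Nina (id 7, manager_id=3, d 1).
Iteration 2: join on id=3 -> Alice (id 3, manager_id=1, d 2).
Iteration 3: join on id=1 -> Yara (id 1, manager_id=NULL, d 3).
Iteration 4: manager_id is NULL; no match; recursion stops.
d values: 0, 1, 2, 3; the maximum is 3.

3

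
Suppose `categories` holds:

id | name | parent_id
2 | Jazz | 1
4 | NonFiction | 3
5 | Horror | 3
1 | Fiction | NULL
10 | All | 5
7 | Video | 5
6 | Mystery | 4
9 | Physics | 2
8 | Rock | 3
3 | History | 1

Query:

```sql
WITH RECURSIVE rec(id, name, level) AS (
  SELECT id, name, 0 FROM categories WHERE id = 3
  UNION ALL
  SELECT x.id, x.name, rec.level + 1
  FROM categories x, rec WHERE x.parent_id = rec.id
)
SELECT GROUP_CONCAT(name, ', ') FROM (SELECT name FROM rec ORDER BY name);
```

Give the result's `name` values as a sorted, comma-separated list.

Base: id=3 (History) at level 0.
Iteration 1: rows with parent_id in {3} -> NonFiction (id 4, level 1), Horror (id 5, level 1), Rock (id 8, level 1).
Iteration 2: rows with parent_id in {4,5,8} -> Mystery (id 6, level 2), Video (id 7, level 2), All (id 10, level 2).
Iteration 3: no rows with parent_id in {6,7,10}; recursion stops.

All, History, Horror, Mystery, NonFiction, Rock, Video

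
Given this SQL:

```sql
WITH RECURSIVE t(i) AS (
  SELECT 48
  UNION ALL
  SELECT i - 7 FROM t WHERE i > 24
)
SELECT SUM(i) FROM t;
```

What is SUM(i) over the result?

Base: i=48.
Iteration 1: 48 > 24 holds -> i = 48 - 7 = 41.
Iteration 2: 41 > 24 holds -> i = 41 - 7 = 34.
Iteration 3: 34 > 24 holds -> i = 34 - 7 = 27.
Iteration 4: 27 > 24 holds -> i = 27 - 7 = 20.
Iteration 5: 20 > 24 fails; recursion stops.
SUM(i) = 48 + 41 + 34 + 27 + 20 = 170.

170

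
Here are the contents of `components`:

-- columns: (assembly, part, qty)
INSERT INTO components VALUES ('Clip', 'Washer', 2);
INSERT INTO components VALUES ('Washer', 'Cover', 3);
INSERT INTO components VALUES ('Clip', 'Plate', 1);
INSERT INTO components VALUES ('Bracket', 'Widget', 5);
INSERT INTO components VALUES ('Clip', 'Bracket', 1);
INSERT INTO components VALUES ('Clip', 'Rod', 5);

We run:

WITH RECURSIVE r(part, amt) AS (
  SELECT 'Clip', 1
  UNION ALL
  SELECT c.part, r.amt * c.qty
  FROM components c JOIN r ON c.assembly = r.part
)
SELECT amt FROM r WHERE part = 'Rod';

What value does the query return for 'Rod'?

Base: (Clip, amt=1).
Iteration 1: components of {Clip} -> Bracket = 1*1 = 1, Plate = 1*1 = 1, Rod = 1*5 = 5, Washer = 1*2 = 2.
Iteration 2: components of {Bracket,Plate,Rod,Washer} -> Cover = 2*3 = 6, Widget = 1*5 = 5.
Iteration 3: no further components; recursion stops.

5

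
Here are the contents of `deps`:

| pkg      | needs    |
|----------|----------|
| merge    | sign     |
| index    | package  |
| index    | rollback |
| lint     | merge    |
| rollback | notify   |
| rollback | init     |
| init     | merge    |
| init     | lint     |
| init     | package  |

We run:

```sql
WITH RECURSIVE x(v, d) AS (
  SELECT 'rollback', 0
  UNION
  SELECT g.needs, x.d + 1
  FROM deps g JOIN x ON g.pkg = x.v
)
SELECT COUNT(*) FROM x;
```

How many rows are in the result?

9

Base: (rollback, d=0).
Iteration 1: edges from {rollback} -> (init, d=1), (notify, d=1).
Iteration 2: edges from {init,notify} -> (lint, d=2), (merge, d=2), (package, d=2).
Iteration 3: edges from {lint,merge,package} -> (merge, d=3), (sign, d=3).
Iteration 4: edges from {merge,sign} -> (sign, d=4).
Iteration 5: no outgoing edges from {sign}; recursion stops.
Total rows emitted: 9.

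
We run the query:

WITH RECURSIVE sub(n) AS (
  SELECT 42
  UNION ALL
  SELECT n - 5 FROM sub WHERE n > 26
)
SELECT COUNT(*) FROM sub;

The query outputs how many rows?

Base: n=42.
Iteration 1: 42 > 26 holds -> n = 42 - 5 = 37.
Iteration 2: 37 > 26 holds -> n = 37 - 5 = 32.
Iteration 3: 32 > 26 holds -> n = 32 - 5 = 27.
Iteration 4: 27 > 26 holds -> n = 27 - 5 = 22.
Iteration 5: 22 > 26 fails; recursion stops.
Total rows emitted: 5.

5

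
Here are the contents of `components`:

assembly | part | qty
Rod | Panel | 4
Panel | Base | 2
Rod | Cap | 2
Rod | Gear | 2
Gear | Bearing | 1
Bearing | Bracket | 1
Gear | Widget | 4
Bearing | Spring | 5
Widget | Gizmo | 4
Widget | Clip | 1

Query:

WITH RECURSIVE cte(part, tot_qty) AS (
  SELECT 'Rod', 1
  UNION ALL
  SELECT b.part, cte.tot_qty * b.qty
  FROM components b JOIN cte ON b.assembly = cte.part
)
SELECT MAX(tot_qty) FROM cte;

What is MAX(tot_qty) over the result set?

Base: (Rod, tot_qty=1).
Iteration 1: components of {Rod} -> Cap = 1*2 = 2, Gear = 1*2 = 2, Panel = 1*4 = 4.
Iteration 2: components of {Cap,Gear,Panel} -> Base = 4*2 = 8, Bearing = 2*1 = 2, Widget = 2*4 = 8.
Iteration 3: components of {Base,Bearing,Widget} -> Bracket = 2*1 = 2, Clip = 8*1 = 8, Gizmo = 8*4 = 32, Spring = 2*5 = 10.
Iteration 4: no further components; recursion stops.
tot_qty values: 1, 4, 2, 2, 8, 2, 8, 2, 10, 32, 8; the maximum is 32.

32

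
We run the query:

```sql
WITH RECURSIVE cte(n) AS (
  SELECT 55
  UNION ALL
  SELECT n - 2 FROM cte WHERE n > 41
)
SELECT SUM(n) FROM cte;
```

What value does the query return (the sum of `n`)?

Base: n=55.
Iteration 1: 55 > 41 holds -> n = 55 - 2 = 53.
Iteration 2: 53 > 41 holds -> n = 53 - 2 = 51.
Iteration 3: 51 > 41 holds -> n = 51 - 2 = 49.
Iteration 4: 49 > 41 holds -> n = 49 - 2 = 47.
Iteration 5: 47 > 41 holds -> n = 47 - 2 = 45.
Iteration 6: 45 > 41 holds -> n = 45 - 2 = 43.
Iteration 7: 43 > 41 holds -> n = 43 - 2 = 41.
Iteration 8: 41 > 41 fails; recursion stops.
SUM(n) = 55 + 53 + 51 + 49 + 47 + 45 + 43 + 41 = 384.

384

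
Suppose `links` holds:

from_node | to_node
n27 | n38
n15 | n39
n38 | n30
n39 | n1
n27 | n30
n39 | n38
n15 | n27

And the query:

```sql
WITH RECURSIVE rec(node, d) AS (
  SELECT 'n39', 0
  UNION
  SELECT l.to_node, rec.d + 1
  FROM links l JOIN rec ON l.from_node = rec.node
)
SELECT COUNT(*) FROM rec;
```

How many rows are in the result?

Base: (n39, d=0).
Iteration 1: edges from {n39} -> (n1, d=1), (n38, d=1).
Iteration 2: edges from {n1,n38} -> (n30, d=2).
Iteration 3: no outgoing edges from {n30}; recursion stops.
Total rows emitted: 4.

4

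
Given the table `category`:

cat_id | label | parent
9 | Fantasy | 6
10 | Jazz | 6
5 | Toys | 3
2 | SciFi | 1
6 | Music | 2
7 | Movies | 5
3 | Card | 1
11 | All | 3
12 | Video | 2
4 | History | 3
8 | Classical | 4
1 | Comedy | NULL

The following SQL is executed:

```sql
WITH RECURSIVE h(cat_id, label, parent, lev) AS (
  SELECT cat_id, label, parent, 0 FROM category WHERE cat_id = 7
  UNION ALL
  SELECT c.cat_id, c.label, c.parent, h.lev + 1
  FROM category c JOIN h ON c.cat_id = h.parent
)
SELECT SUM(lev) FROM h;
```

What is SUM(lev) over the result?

6

Base: cat_id=7 (Movies), parent=5, lev 0.
Iteration 1: join on cat_id=5 -> Toys (id 5, parent=3, lev 1).
Iteration 2: join on cat_id=3 -> Card (id 3, parent=1, lev 2).
Iteration 3: join on cat_id=1 -> Comedy (id 1, parent=NULL, lev 3).
Iteration 4: parent is NULL; no match; recursion stops.
SUM(lev) = 0 + 1 + 2 + 3 = 6.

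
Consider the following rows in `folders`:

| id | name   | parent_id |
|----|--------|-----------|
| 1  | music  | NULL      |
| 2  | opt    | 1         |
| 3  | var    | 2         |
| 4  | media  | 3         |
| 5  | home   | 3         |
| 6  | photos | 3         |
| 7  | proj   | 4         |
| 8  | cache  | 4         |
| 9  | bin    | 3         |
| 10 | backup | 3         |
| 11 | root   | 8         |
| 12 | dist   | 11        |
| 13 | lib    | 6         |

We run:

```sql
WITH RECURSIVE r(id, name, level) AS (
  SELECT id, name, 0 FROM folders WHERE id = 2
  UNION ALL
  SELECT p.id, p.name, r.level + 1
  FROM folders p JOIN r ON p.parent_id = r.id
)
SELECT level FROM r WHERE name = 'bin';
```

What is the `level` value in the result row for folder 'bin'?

2

Base: id=2 (opt) at level 0.
Iteration 1: rows with parent_id in {2} -> var (id 3, level 1).
Iteration 2: rows with parent_id in {3} -> media (id 4, level 2), home (id 5, level 2), photos (id 6, level 2), bin (id 9, level 2), backup (id 10, level 2).
Iteration 3: rows with parent_id in {4,5,6,9,10} -> proj (id 7, level 3), cache (id 8, level 3), lib (id 13, level 3).
Iteration 4: rows with parent_id in {7,8,13} -> root (id 11, level 4).
Iteration 5: rows with parent_id in {11} -> dist (id 12, level 5).
Iteration 6: no rows with parent_id in {12}; recursion stops.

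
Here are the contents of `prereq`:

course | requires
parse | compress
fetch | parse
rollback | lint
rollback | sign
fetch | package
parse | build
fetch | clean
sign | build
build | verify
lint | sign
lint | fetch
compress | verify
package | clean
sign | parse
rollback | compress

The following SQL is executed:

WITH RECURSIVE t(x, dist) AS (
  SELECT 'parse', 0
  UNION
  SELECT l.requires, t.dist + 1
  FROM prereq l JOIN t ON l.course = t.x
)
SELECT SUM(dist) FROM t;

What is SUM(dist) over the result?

4

Base: (parse, dist=0).
Iteration 1: edges from {parse} -> (build, dist=1), (compress, dist=1).
Iteration 2: edges from {build,compress} -> (verify, dist=2). [UNION drops 1 duplicate row(s)]
Iteration 3: no outgoing edges from {verify}; recursion stops.
SUM(dist) = 0 + 1 + 1 + 2 = 4.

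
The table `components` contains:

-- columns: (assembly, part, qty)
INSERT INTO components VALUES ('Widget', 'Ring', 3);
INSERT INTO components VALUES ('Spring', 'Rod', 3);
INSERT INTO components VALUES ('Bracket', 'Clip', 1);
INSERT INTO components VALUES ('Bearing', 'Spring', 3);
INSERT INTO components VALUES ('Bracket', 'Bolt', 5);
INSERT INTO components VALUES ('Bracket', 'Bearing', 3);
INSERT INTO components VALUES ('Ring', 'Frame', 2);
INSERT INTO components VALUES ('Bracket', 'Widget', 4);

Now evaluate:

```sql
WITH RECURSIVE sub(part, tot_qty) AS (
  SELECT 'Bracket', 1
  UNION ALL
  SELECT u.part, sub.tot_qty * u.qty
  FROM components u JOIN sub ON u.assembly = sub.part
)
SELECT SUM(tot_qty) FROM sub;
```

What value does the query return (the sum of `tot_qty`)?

86

Base: (Bracket, tot_qty=1).
Iteration 1: components of {Bracket} -> Bearing = 1*3 = 3, Bolt = 1*5 = 5, Clip = 1*1 = 1, Widget = 1*4 = 4.
Iteration 2: components of {Bearing,Bolt,Clip,Widget} -> Ring = 4*3 = 12, Spring = 3*3 = 9.
Iteration 3: components of {Ring,Spring} -> Frame = 12*2 = 24, Rod = 9*3 = 27.
Iteration 4: no further components; recursion stops.
SUM(tot_qty) = 1 + 4 + 3 + 1 + 5 + 12 + 9 + 24 + 27 = 86.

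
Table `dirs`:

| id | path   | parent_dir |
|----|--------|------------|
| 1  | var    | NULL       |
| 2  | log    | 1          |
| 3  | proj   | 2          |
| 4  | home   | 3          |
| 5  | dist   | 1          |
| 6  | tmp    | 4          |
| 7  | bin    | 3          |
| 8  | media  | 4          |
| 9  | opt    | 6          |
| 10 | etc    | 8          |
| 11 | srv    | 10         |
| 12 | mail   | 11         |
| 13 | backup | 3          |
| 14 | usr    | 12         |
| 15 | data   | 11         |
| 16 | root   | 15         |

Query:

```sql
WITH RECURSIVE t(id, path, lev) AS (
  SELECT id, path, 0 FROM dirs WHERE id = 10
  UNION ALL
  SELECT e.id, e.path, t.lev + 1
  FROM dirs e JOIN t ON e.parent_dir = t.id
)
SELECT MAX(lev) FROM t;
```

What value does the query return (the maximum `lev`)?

3

Base: id=10 (etc) at lev 0.
Iteration 1: rows with parent_dir in {10} -> srv (id 11, lev 1).
Iteration 2: rows with parent_dir in {11} -> mail (id 12, lev 2), data (id 15, lev 2).
Iteration 3: rows with parent_dir in {12,15} -> usr (id 14, lev 3), root (id 16, lev 3).
Iteration 4: no rows with parent_dir in {14,16}; recursion stops.
lev values: 0, 1, 2, 2, 3, 3; the maximum is 3.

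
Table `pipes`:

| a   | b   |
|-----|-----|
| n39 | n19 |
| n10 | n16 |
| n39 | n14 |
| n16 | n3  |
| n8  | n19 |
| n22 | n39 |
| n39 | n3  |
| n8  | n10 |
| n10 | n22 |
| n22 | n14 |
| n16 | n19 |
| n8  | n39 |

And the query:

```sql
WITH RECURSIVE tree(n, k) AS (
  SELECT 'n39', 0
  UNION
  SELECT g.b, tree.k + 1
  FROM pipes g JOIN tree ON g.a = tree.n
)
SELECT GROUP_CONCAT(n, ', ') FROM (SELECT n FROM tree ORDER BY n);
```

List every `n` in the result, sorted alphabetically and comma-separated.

Base: (n39, k=0).
Iteration 1: edges from {n39} -> (n14, k=1), (n19, k=1), (n3, k=1).
Iteration 2: no outgoing edges from {n14,n19,n3}; recursion stops.

n14, n19, n3, n39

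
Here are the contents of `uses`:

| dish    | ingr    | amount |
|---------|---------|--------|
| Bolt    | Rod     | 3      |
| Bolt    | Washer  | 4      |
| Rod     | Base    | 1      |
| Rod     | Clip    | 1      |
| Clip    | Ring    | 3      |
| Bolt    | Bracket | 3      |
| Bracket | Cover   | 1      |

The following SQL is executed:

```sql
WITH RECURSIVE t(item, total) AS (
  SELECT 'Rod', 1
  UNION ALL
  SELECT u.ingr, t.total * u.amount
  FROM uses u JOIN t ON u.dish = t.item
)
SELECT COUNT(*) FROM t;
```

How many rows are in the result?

Base: (Rod, total=1).
Iteration 1: components of {Rod} -> Base = 1*1 = 1, Clip = 1*1 = 1.
Iteration 2: components of {Base,Clip} -> Ring = 1*3 = 3.
Iteration 3: no further components; recursion stops.
Total rows emitted: 4.

4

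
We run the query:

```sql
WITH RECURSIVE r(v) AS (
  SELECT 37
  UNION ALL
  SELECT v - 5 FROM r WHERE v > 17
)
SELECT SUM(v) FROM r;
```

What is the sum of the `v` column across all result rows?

Base: v=37.
Iteration 1: 37 > 17 holds -> v = 37 - 5 = 32.
Iteration 2: 32 > 17 holds -> v = 32 - 5 = 27.
Iteration 3: 27 > 17 holds -> v = 27 - 5 = 22.
Iteration 4: 22 > 17 holds -> v = 22 - 5 = 17.
Iteration 5: 17 > 17 fails; recursion stops.
SUM(v) = 37 + 32 + 27 + 22 + 17 = 135.

135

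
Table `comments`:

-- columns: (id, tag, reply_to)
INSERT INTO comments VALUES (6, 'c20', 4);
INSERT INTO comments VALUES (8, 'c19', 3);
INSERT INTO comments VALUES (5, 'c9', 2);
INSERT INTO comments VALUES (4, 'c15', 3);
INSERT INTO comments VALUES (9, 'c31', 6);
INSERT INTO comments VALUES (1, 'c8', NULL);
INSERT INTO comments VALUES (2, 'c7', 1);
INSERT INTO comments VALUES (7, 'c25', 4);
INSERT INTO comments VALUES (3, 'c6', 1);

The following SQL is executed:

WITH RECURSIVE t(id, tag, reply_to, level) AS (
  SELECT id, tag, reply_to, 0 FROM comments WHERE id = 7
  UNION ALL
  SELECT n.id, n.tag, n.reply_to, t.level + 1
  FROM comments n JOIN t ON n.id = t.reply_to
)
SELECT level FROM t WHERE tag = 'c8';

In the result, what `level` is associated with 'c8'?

Base: id=7 (c25), reply_to=4, level 0.
Iteration 1: join on id=4 -> c15 (id 4, reply_to=3, level 1).
Iteration 2: join on id=3 -> c6 (id 3, reply_to=1, level 2).
Iteration 3: join on id=1 -> c8 (id 1, reply_to=NULL, level 3).
Iteration 4: reply_to is NULL; no match; recursion stops.

3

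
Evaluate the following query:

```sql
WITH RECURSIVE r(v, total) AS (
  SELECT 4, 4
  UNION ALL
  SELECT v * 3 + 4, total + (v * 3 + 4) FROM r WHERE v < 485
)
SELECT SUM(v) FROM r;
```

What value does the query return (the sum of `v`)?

2172

Base: v=4, total=4.
Iteration 1: 4 < 485 holds -> v = 4 * 3 + 4 = 16, total = 4 + 16 = 20.
Iteration 2: 16 < 485 holds -> v = 16 * 3 + 4 = 52, total = 20 + 52 = 72.
Iteration 3: 52 < 485 holds -> v = 52 * 3 + 4 = 160, total = 72 + 160 = 232.
Iteration 4: 160 < 485 holds -> v = 160 * 3 + 4 = 484, total = 232 + 484 = 716.
Iteration 5: 484 < 485 holds -> v = 484 * 3 + 4 = 1456, total = 716 + 1456 = 2172.
Iteration 6: 1456 < 485 fails; recursion stops.
SUM(v) = 4 + 16 + 52 + 160 + 484 + 1456 = 2172.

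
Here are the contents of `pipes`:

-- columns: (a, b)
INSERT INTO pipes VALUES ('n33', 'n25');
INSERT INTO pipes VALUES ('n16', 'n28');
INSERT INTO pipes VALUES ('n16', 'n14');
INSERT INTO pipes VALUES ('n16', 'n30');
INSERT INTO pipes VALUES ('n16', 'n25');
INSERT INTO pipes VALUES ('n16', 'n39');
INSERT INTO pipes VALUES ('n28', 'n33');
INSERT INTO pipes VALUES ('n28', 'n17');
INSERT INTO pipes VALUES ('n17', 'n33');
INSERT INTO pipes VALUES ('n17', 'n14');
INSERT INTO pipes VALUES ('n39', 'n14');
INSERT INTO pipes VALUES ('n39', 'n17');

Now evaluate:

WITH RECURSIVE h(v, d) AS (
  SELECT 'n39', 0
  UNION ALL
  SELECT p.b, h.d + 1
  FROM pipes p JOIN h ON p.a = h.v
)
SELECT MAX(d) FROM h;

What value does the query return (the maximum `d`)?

Base: (n39, d=0).
Iteration 1: edges from {n39} -> (n14, d=1), (n17, d=1).
Iteration 2: edges from {n14,n17} -> (n14, d=2), (n33, d=2).
Iteration 3: edges from {n14,n33} -> (n25, d=3).
Iteration 4: no outgoing edges from {n25}; recursion stops.
d values: 0, 1, 1, 2, 2, 3; the maximum is 3.

3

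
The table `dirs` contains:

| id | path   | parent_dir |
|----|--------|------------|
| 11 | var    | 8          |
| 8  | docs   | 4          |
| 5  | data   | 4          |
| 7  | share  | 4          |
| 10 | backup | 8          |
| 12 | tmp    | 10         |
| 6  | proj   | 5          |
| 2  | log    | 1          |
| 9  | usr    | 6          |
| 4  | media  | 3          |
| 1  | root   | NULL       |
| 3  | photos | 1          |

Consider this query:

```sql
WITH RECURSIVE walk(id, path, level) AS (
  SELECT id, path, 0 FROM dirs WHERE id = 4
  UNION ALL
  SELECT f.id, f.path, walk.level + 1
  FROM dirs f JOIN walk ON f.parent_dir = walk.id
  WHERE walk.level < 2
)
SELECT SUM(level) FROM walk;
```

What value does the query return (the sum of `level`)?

9

Base: id=4 (media) at level 0.
Iteration 1: rows with parent_dir in {4} -> data (id 5, level 1), share (id 7, level 1), docs (id 8, level 1).
Iteration 2: rows with parent_dir in {5,7,8} -> proj (id 6, level 2), backup (id 10, level 2), var (id 11, level 2).
Iteration 3: level < 2 fails for all current rows; recursion stops.
SUM(level) = 0 + 1 + 1 + 1 + 2 + 2 + 2 = 9.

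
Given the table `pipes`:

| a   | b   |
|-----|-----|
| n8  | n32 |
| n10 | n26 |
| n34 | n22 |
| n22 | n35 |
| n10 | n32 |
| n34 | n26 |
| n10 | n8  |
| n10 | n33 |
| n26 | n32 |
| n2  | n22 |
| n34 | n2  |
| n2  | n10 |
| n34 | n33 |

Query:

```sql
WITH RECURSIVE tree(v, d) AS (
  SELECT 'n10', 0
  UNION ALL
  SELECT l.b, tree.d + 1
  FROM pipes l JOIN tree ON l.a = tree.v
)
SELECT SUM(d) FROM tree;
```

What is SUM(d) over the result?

8

Base: (n10, d=0).
Iteration 1: edges from {n10} -> (n26, d=1), (n32, d=1), (n33, d=1), (n8, d=1).
Iteration 2: edges from {n26,n32,n33,n8} -> (n32, d=2) x2. [UNION ALL keeps all 2 new rows, including repeats]
Iteration 3: no outgoing edges from {n32}; recursion stops.
SUM(d) = 0 + 1 + 1 + 1 + 1 + 2 + 2 = 8.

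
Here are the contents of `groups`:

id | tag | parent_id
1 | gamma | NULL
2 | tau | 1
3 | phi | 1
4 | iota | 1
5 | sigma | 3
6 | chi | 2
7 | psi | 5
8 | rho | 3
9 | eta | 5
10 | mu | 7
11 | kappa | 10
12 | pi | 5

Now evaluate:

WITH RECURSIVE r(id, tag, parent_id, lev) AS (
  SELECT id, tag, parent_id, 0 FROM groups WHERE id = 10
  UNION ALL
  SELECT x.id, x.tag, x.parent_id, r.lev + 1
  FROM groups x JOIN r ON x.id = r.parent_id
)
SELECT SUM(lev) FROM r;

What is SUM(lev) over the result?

Base: id=10 (mu), parent_id=7, lev 0.
Iteration 1: join on id=7 -> psi (id 7, parent_id=5, lev 1).
Iteration 2: join on id=5 -> sigma (id 5, parent_id=3, lev 2).
Iteration 3: join on id=3 -> phi (id 3, parent_id=1, lev 3).
Iteration 4: join on id=1 -> gamma (id 1, parent_id=NULL, lev 4).
Iteration 5: parent_id is NULL; no match; recursion stops.
SUM(lev) = 0 + 1 + 2 + 3 + 4 = 10.

10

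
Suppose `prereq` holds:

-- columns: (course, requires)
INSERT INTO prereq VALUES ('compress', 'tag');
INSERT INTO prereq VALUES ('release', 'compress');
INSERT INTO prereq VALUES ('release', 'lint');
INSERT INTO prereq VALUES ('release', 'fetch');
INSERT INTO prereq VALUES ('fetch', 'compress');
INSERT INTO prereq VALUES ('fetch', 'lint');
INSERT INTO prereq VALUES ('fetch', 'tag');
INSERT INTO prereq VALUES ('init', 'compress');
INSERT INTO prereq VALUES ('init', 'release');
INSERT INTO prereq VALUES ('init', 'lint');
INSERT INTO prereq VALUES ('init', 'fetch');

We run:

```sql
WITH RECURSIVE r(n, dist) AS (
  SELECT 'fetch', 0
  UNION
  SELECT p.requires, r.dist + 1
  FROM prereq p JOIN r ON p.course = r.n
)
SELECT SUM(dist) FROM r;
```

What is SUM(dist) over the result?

5

Base: (fetch, dist=0).
Iteration 1: edges from {fetch} -> (compress, dist=1), (lint, dist=1), (tag, dist=1).
Iteration 2: edges from {compress,lint,tag} -> (tag, dist=2).
Iteration 3: no outgoing edges from {tag}; recursion stops.
SUM(dist) = 0 + 1 + 1 + 1 + 2 = 5.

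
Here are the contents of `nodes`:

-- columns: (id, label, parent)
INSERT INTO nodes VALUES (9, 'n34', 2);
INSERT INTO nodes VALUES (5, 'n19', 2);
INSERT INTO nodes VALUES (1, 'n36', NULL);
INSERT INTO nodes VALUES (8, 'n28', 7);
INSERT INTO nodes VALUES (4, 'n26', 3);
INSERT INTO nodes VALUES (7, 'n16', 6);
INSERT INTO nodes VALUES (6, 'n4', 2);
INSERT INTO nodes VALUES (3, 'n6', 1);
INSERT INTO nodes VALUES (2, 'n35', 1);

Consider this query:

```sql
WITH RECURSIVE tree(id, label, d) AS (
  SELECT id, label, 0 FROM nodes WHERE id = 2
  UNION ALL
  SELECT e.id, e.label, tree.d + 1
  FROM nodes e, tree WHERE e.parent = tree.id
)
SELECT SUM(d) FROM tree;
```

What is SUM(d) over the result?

8

Base: id=2 (n35) at d 0.
Iteration 1: rows with parent in {2} -> n19 (id 5, d 1), n4 (id 6, d 1), n34 (id 9, d 1).
Iteration 2: rows with parent in {5,6,9} -> n16 (id 7, d 2).
Iteration 3: rows with parent in {7} -> n28 (id 8, d 3).
Iteration 4: no rows with parent in {8}; recursion stops.
SUM(d) = 0 + 1 + 1 + 1 + 2 + 3 = 8.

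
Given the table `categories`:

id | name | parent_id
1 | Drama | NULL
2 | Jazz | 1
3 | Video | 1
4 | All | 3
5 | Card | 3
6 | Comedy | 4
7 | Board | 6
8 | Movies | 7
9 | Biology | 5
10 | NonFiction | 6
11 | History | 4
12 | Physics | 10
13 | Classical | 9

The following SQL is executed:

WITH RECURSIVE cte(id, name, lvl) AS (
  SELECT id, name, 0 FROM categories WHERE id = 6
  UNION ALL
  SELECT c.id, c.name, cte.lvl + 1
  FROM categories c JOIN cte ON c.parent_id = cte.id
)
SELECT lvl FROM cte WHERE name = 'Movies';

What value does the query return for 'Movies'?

Base: id=6 (Comedy) at lvl 0.
Iteration 1: rows with parent_id in {6} -> Board (id 7, lvl 1), NonFiction (id 10, lvl 1).
Iteration 2: rows with parent_id in {7,10} -> Movies (id 8, lvl 2), Physics (id 12, lvl 2).
Iteration 3: no rows with parent_id in {8,12}; recursion stops.

2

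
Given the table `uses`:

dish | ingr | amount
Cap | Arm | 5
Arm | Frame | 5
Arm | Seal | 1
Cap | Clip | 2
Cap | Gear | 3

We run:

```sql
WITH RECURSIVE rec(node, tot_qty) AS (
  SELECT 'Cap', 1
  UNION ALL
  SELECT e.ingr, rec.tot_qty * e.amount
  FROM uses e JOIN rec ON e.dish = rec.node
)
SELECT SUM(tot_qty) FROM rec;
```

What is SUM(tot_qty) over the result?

Base: (Cap, tot_qty=1).
Iteration 1: components of {Cap} -> Arm = 1*5 = 5, Clip = 1*2 = 2, Gear = 1*3 = 3.
Iteration 2: components of {Arm,Clip,Gear} -> Frame = 5*5 = 25, Seal = 5*1 = 5.
Iteration 3: no further components; recursion stops.
SUM(tot_qty) = 1 + 5 + 2 + 3 + 25 + 5 = 41.

41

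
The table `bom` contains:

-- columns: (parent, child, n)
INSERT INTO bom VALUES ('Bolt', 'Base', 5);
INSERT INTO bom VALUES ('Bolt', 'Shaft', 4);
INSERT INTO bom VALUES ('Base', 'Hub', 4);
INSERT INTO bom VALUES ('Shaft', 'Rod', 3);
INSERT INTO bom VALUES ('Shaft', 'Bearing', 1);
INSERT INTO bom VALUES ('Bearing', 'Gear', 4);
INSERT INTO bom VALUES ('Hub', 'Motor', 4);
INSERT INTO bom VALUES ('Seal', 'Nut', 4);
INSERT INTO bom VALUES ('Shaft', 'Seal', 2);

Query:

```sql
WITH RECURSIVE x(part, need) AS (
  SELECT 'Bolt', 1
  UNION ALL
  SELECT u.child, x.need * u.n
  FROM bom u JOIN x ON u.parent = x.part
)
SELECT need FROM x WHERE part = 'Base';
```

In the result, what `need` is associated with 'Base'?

5

Base: (Bolt, need=1).
Iteration 1: components of {Bolt} -> Base = 1*5 = 5, Shaft = 1*4 = 4.
Iteration 2: components of {Base,Shaft} -> Bearing = 4*1 = 4, Hub = 5*4 = 20, Rod = 4*3 = 12, Seal = 4*2 = 8.
Iteration 3: components of {Bearing,Hub,Rod,Seal} -> Gear = 4*4 = 16, Motor = 20*4 = 80, Nut = 8*4 = 32.
Iteration 4: no further components; recursion stops.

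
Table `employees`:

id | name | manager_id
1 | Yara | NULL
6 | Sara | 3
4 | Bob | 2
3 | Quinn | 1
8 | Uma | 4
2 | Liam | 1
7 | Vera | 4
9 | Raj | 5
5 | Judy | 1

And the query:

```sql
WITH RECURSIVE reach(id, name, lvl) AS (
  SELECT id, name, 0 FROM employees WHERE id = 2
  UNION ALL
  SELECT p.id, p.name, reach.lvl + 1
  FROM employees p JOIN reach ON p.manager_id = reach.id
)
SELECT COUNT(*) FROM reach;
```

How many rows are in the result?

4

Base: id=2 (Liam) at lvl 0.
Iteration 1: rows with manager_id in {2} -> Bob (id 4, lvl 1).
Iteration 2: rows with manager_id in {4} -> Vera (id 7, lvl 2), Uma (id 8, lvl 2).
Iteration 3: no rows with manager_id in {7,8}; recursion stops.
Total rows emitted: 4.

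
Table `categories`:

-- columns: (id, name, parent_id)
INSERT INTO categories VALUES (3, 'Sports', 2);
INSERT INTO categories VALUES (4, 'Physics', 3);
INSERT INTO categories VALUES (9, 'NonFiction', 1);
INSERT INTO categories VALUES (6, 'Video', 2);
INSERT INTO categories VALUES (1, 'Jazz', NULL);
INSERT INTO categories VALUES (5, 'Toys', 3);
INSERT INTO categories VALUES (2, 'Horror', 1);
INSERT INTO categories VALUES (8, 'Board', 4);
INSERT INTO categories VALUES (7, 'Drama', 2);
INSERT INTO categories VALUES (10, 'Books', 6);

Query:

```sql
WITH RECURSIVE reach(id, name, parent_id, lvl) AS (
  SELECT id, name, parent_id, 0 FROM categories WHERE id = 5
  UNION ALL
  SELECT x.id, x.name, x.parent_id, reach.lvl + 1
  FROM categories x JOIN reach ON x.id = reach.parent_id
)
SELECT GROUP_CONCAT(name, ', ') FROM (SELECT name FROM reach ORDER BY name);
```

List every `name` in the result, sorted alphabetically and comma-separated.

Base: id=5 (Toys), parent_id=3, lvl 0.
Iteration 1: join on id=3 -> Sports (id 3, parent_id=2, lvl 1).
Iteration 2: join on id=2 -> Horror (id 2, parent_id=1, lvl 2).
Iteration 3: join on id=1 -> Jazz (id 1, parent_id=NULL, lvl 3).
Iteration 4: parent_id is NULL; no match; recursion stops.

Horror, Jazz, Sports, Toys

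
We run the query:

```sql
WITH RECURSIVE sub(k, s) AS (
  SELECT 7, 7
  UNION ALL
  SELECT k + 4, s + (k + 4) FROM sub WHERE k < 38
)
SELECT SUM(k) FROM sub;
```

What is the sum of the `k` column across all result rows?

207

Base: k=7, s=7.
Iteration 1: 7 < 38 holds -> k = 7 + 4 = 11, s = 7 + 11 = 18.
Iteration 2: 11 < 38 holds -> k = 11 + 4 = 15, s = 18 + 15 = 33.
Iteration 3: 15 < 38 holds -> k = 15 + 4 = 19, s = 33 + 19 = 52.
Iteration 4: 19 < 38 holds -> k = 19 + 4 = 23, s = 52 + 23 = 75.
Iteration 5: 23 < 38 holds -> k = 23 + 4 = 27, s = 75 + 27 = 102.
Iteration 6: 27 < 38 holds -> k = 27 + 4 = 31, s = 102 + 31 = 133.
Iteration 7: 31 < 38 holds -> k = 31 + 4 = 35, s = 133 + 35 = 168.
Iteration 8: 35 < 38 holds -> k = 35 + 4 = 39, s = 168 + 39 = 207.
Iteration 9: 39 < 38 fails; recursion stops.
SUM(k) = 7 + 11 + 15 + 19 + 23 + 27 + 31 + 35 + 39 = 207.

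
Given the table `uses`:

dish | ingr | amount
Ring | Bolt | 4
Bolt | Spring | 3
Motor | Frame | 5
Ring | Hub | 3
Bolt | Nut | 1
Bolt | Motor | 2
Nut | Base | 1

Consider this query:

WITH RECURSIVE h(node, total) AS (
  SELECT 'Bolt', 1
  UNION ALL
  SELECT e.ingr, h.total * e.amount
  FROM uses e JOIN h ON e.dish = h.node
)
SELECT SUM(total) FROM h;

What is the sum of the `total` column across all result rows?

Base: (Bolt, total=1).
Iteration 1: components of {Bolt} -> Motor = 1*2 = 2, Nut = 1*1 = 1, Spring = 1*3 = 3.
Iteration 2: components of {Motor,Nut,Spring} -> Base = 1*1 = 1, Frame = 2*5 = 10.
Iteration 3: no further components; recursion stops.
SUM(total) = 1 + 1 + 2 + 3 + 1 + 10 = 18.

18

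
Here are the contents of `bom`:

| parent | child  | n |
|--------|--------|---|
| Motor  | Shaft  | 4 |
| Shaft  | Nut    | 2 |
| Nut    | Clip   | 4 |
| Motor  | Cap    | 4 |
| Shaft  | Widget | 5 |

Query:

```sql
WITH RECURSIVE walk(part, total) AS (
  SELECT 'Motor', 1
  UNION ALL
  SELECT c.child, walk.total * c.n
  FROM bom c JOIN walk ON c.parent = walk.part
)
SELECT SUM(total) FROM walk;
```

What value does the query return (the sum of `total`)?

Base: (Motor, total=1).
Iteration 1: components of {Motor} -> Cap = 1*4 = 4, Shaft = 1*4 = 4.
Iteration 2: components of {Cap,Shaft} -> Nut = 4*2 = 8, Widget = 4*5 = 20.
Iteration 3: components of {Nut,Widget} -> Clip = 8*4 = 32.
Iteration 4: no further components; recursion stops.
SUM(total) = 1 + 4 + 4 + 8 + 20 + 32 = 69.

69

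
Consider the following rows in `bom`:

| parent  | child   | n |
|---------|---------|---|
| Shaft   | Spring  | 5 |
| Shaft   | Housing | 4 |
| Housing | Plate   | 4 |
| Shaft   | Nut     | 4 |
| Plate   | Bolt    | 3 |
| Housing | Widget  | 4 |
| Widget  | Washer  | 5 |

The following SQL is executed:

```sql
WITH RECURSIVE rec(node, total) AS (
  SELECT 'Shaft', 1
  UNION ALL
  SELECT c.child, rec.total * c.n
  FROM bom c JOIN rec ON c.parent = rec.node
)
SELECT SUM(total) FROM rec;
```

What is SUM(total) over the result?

174

Base: (Shaft, total=1).
Iteration 1: components of {Shaft} -> Housing = 1*4 = 4, Nut = 1*4 = 4, Spring = 1*5 = 5.
Iteration 2: components of {Housing,Nut,Spring} -> Plate = 4*4 = 16, Widget = 4*4 = 16.
Iteration 3: components of {Plate,Widget} -> Bolt = 16*3 = 48, Washer = 16*5 = 80.
Iteration 4: no further components; recursion stops.
SUM(total) = 1 + 5 + 4 + 4 + 16 + 16 + 48 + 80 = 174.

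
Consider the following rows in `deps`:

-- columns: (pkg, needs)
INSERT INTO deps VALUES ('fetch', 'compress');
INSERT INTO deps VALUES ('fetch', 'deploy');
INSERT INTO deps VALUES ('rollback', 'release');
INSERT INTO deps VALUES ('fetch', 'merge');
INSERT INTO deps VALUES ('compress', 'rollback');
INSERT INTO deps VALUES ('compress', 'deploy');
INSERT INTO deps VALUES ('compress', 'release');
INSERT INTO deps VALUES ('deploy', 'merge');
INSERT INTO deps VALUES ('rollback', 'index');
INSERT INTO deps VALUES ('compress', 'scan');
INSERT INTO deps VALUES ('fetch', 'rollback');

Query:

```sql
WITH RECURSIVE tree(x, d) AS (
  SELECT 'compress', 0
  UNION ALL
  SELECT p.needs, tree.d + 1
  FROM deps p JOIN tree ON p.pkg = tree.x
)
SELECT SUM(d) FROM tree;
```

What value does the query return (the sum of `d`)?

10

Base: (compress, d=0).
Iteration 1: edges from {compress} -> (deploy, d=1), (release, d=1), (rollback, d=1), (scan, d=1).
Iteration 2: edges from {deploy,release,rollback,scan} -> (index, d=2), (merge, d=2), (release, d=2).
Iteration 3: no outgoing edges from {index,merge,release}; recursion stops.
SUM(d) = 0 + 1 + 1 + 1 + 1 + 2 + 2 + 2 = 10.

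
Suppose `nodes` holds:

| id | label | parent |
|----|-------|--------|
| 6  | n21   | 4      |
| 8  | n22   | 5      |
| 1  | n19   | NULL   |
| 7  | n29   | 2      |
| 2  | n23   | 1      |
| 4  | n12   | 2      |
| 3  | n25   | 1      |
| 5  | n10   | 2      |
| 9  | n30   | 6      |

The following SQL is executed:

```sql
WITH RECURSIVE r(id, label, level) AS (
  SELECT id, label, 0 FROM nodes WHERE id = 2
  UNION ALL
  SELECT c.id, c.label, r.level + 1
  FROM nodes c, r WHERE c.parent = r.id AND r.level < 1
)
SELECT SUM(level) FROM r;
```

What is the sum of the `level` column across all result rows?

Base: id=2 (n23) at level 0.
Iteration 1: rows with parent in {2} -> n12 (id 4, level 1), n10 (id 5, level 1), n29 (id 7, level 1).
Iteration 2: level < 1 fails for all current rows; recursion stops.
SUM(level) = 0 + 1 + 1 + 1 = 3.

3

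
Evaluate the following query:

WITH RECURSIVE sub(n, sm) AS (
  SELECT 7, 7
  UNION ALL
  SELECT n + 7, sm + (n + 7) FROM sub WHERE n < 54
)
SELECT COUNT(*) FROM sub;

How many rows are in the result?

8

Base: n=7, sm=7.
Iteration 1: 7 < 54 holds -> n = 7 + 7 = 14, sm = 7 + 14 = 21.
Iteration 2: 14 < 54 holds -> n = 14 + 7 = 21, sm = 21 + 21 = 42.
Iteration 3: 21 < 54 holds -> n = 21 + 7 = 28, sm = 42 + 28 = 70.
Iteration 4: 28 < 54 holds -> n = 28 + 7 = 35, sm = 70 + 35 = 105.
Iteration 5: 35 < 54 holds -> n = 35 + 7 = 42, sm = 105 + 42 = 147.
Iteration 6: 42 < 54 holds -> n = 42 + 7 = 49, sm = 147 + 49 = 196.
Iteration 7: 49 < 54 holds -> n = 49 + 7 = 56, sm = 196 + 56 = 252.
Iteration 8: 56 < 54 fails; recursion stops.
Total rows emitted: 8.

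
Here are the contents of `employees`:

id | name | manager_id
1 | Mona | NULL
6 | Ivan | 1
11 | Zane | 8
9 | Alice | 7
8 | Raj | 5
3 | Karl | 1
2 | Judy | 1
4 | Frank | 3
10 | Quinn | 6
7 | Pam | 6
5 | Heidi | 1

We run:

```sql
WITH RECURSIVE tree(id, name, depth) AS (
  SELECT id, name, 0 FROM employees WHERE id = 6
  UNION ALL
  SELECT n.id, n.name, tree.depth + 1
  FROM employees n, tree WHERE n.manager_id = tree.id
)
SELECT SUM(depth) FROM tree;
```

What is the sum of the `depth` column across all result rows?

Base: id=6 (Ivan) at depth 0.
Iteration 1: rows with manager_id in {6} -> Pam (id 7, depth 1), Quinn (id 10, depth 1).
Iteration 2: rows with manager_id in {7,10} -> Alice (id 9, depth 2).
Iteration 3: no rows with manager_id in {9}; recursion stops.
SUM(depth) = 0 + 1 + 1 + 2 = 4.

4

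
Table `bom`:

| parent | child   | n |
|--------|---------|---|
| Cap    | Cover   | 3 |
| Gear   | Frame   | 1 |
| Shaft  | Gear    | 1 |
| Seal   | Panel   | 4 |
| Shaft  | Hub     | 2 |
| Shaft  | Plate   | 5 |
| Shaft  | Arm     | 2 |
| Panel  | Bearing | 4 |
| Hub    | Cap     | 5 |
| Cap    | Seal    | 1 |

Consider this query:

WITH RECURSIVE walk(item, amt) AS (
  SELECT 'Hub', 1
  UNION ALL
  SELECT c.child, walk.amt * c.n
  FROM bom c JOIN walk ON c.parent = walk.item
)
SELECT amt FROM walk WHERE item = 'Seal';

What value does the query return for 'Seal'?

Base: (Hub, amt=1).
Iteration 1: components of {Hub} -> Cap = 1*5 = 5.
Iteration 2: components of {Cap} -> Cover = 5*3 = 15, Seal = 5*1 = 5.
Iteration 3: components of {Cover,Seal} -> Panel = 5*4 = 20.
Iteration 4: components of {Panel} -> Bearing = 20*4 = 80.
Iteration 5: no further components; recursion stops.

5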